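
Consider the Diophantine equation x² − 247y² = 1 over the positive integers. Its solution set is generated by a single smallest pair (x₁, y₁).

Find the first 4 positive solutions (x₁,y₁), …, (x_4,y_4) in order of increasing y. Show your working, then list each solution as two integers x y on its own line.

√247 = [15; 1,2,1,1,9,1,9,1,1,2,1,30, …], period ℓ=12 (even) → k=11
step 0: (15, 1)  from 15·(1,0) + (0,1)
…
step 2: (47, 3)  from 2·(16,1) + (15,1)
step 3: (63, 4)  from 1·(47,3) + (16,1)
step 4: (110, 7)  from 1·(63,4) + (47,3)
step 5: (1053, 67)  from 9·(110,7) + (63,4)
…
step 7: (11520, 733)  from 9·(1163,74) + (1053,67)
step 8: (12683, 807)  from 1·(11520,733) + (1163,74)
…
step 10: (61089, 3887)  from 2·(24203,1540) + (12683,807)
step 11: (85292, 5427)  from 1·(61089,3887) + (24203,1540)
→ (85292, 5427).  Check: 85292²=7274725264, 247·5427²=7274725263, difference 1.
k=2:  x_2 = 85292·85292+247·5427·5427 = 14549450527,  y_2 = 85292·5427+5427·85292 = 925759368
k=3:  x_3 = 85292·14549450527+247·5427·925759368 = 2481903468612476,  y_3 = 85292·925759368+5427·14549450527 = 157919736025485
k=4:  x_4 = 85292·2481903468612476+247·5427·157919736025485 = 423373021275241155457,  y_4 = 85292·157919736025485+5427·2481903468612476 = 26938580249245573872

85292 5427
14549450527 925759368
2481903468612476 157919736025485
423373021275241155457 26938580249245573872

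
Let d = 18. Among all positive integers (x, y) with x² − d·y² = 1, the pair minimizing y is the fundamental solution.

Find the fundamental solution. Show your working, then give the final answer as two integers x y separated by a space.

17 4

d=18: √d = [4; 4,8] (ℓ=2, even), read p_1/q_1
i=0: a=4 ⇒ p=4, q=1
i=1: a=4 ⇒ p=17, q=4
→ (17, 4).  Check: 17²=289, 18·4²=288, difference 1.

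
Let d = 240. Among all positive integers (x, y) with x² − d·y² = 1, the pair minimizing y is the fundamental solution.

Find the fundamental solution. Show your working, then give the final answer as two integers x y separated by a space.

d=240: √d = [15; 2,30] (ℓ=2, even), read p_1/q_1
i=0: a=15 ⇒ p=15, q=1
i=1: a=2 ⇒ p=31, q=2
(x₁, y₁) = (31, 2);  31² − 240·2² = 1 ✓

31 2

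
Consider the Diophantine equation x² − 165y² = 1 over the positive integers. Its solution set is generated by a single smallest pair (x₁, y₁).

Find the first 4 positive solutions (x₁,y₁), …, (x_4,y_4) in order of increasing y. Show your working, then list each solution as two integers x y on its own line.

1079 84
2328481 181272
5024860919 391184892
10843647534721 844176815664

[12; 1,5,2,5,1,24] for √165; ℓ=6 ⇒ convergent index 5
i=0: a=12 ⇒ p=12, q=1
i=1: a=1 ⇒ p=13, q=1
i=2: a=5 ⇒ p=77, q=6
…
i=4: a=5 ⇒ p=912, q=71
i=5: a=1 ⇒ p=1079, q=84
fundamental: x₁=1079, y₁=84  (since 1164241 − 165·7056 = 1)
k=2:  x_2 = 1079·1079+165·84·84 = 2328481,  y_2 = 1079·84+84·1079 = 181272
k=3:  x_3 = 1079·2328481+165·84·181272 = 5024860919,  y_3 = 1079·181272+84·2328481 = 391184892
k=4:  x_4 = 1079·5024860919+165·84·391184892 = 10843647534721,  y_4 = 1079·391184892+84·5024860919 = 844176815664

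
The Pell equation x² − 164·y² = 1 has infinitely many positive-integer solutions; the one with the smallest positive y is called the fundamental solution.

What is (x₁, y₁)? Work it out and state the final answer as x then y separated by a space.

√164 → a₀=12, period (1,4,6,4,1,24); ℓ=6 even so k=5
step 0: (12, 1)  from 12·(1,0) + (0,1)
…
step 4: (1652, 129)  from 4·(397,31) + (64,5)
step 5: (2049, 160)  from 1·(1652,129) + (397,31)
→ (2049, 160).  Check: 2049²=4198401, 164·160²=4198400, difference 1.

2049 160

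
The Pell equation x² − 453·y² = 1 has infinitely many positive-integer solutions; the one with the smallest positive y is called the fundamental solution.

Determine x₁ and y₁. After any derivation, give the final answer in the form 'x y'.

1653751 77700

d=453: √d = [21; 3,1,1,10,14,10,1,1,3,42] (ℓ=10, even), read p_9/q_9
k=0  a_k=21  p_k/q_k = 21/1
…
k=2  a_k=1  p_k/q_k = 85/4
k=3  a_k=1  p_k/q_k = 149/7
k=4  a_k=10  p_k/q_k = 1575/74
k=5  a_k=14  p_k/q_k = 22199/1043
k=6  a_k=10  p_k/q_k = 223565/10504
k=7  a_k=1  p_k/q_k = 245764/11547
k=8  a_k=1  p_k/q_k = 469329/22051
k=9  a_k=3  p_k/q_k = 1653751/77700
fundamental: x₁=1653751, y₁=77700  (since 2734892370001 − 453·6037290000 = 1)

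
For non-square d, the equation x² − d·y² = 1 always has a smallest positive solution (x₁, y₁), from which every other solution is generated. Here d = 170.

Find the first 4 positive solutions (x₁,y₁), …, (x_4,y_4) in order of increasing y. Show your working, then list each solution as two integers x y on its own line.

339 26
229841 17628
155831859 11951758
105653770561 8103274296

[13; 26] for √170; ℓ=1 ⇒ convergent index 1
a_0=13:  p_0=13·1+0=13,  q_0=13·0+1=1
a_1=26:  p_1=26·13+1=339,  q_1=26·1+0=26
(x₁, y₁) = (339, 26);  339² − 170·26² = 1 ✓
n=2: (339,26)∘(339,26) = (339·339+170·26·26, 339·26+26·339) = (229841,17628)
n=3: (229841,17628)∘(339,26) = (339·229841+170·26·17628, 339·17628+26·229841) = (155831859,11951758)
n=4: (155831859,11951758)∘(339,26) = (339·155831859+170·26·11951758, 339·11951758+26·155831859) = (105653770561,8103274296)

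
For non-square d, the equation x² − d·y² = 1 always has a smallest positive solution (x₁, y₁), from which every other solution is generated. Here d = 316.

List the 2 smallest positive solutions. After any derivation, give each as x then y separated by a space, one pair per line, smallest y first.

√316 = [17; 1,3,2,8,2,3,1,34, …], period ℓ=8 (even) → k=7
step 0: (17, 1)  from 17·(1,0) + (0,1)
…
step 2: (71, 4)  from 3·(18,1) + (17,1)
step 3: (160, 9)  from 2·(71,4) + (18,1)
…
step 6: (9937, 559)  from 3·(2862,161) + (1351,76)
step 7: (12799, 720)  from 1·(9937,559) + (2862,161)
(x₁, y₁) = (12799, 720);  12799² − 316·720² = 1 ✓
(12799+720√316)^2 = 327628801 + 18430560√316

12799 720
327628801 18430560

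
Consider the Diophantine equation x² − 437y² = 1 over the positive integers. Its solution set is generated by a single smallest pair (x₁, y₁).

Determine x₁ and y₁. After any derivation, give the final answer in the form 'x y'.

4599 220

√437 → a₀=20, period (1,9,2,9,1,40); ℓ=6 even so k=5
step 0: (20, 1)  from 20·(1,0) + (0,1)
step 1: (21, 1)  from 1·(20,1) + (1,0)
…
step 3: (439, 21)  from 2·(209,10) + (21,1)
step 4: (4160, 199)  from 9·(439,21) + (209,10)
step 5: (4599, 220)  from 1·(4160,199) + (439,21)
→ (4599, 220).  Check: 4599²=21150801, 437·220²=21150800, difference 1.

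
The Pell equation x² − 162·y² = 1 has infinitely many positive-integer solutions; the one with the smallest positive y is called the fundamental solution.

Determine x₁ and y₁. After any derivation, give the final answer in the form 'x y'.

√162 → a₀=12, period (1,2,1,2,12,2,1,2,1,24); ℓ=10 even so k=9
step 0: (12, 1)  from 12·(1,0) + (0,1)
…
step 2: (38, 3)  from 2·(13,1) + (12,1)
step 3: (51, 4)  from 1·(38,3) + (13,1)
step 4: (140, 11)  from 2·(51,4) + (38,3)
…
step 6: (3602, 283)  from 2·(1731,136) + (140,11)
…
step 8: (14268, 1121)  from 2·(5333,419) + (3602,283)
step 9: (19601, 1540)  from 1·(14268,1121) + (5333,419)
fundamental: x₁=19601, y₁=1540  (since 384199201 − 162·2371600 = 1)

19601 1540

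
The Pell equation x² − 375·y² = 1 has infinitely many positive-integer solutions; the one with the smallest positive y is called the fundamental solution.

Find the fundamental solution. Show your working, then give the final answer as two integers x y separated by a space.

15124 781

d=375: √d = [19; 2,1,2,1,5,1,2,1,2,38] (ℓ=10, even), read p_9/q_9
k=0  a_k=19  p_k/q_k = 19/1
…
k=8  a_k=1  p_k/q_k = 5519/285
k=9  a_k=2  p_k/q_k = 15124/781
→ (15124, 781).  Check: 15124²=228735376, 375·781²=228735375, difference 1.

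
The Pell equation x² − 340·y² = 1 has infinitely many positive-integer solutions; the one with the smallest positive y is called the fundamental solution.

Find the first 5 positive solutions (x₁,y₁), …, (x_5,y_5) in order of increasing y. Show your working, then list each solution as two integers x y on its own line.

√340 = [18; 2,3,1,1,1,…,3,2,36, …], period ℓ=14 (even) → k=13
i=0: a=18 ⇒ p=18, q=1
…
i=3: a=1 ⇒ p=166, q=9
…
i=8: a=1 ⇒ p=7265, q=394
…
i=10: a=1 ⇒ p=21039, q=1141
…
i=12: a=3 ⇒ p=125478, q=6805
i=13: a=2 ⇒ p=285769, q=15498
→ (285769, 15498).  Check: 285769²=81663921361, 340·15498²=81663921360, difference 1.
(285769+15498√340)^2 = 163327842721 + 8857695924√340
(285769+15498√340)^3 = 93348068572789129 + 5062509812995614√340
(285769+15498√340)^4 = 53351968415791425367681 + 2893416733491029538408√340
(285769+15498√340)^5 = 30492677324331251603220874249 + 1653697613020933530509635890√340

285769 15498
163327842721 8857695924
93348068572789129 5062509812995614
53351968415791425367681 2893416733491029538408
30492677324331251603220874249 1653697613020933530509635890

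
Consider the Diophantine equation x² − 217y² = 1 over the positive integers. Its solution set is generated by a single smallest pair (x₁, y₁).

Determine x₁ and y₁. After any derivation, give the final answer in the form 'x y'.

3844063 260952

[14; 1,2,1,2,1,…,2,1,28] for √217; ℓ=16 ⇒ convergent index 15
i=0: a=14 ⇒ p=14, q=1
i=1: a=1 ⇒ p=15, q=1
…
i=3: a=1 ⇒ p=59, q=4
…
i=7: a=9 ⇒ p=3668, q=249
i=8: a=4 ⇒ p=15055, q=1022
…
i=10: a=1 ⇒ p=154218, q=10469
i=11: a=1 ⇒ p=293381, q=19916
…
i=14: a=2 ⇒ p=2809702, q=190735
i=15: a=1 ⇒ p=3844063, q=260952
(x₁, y₁) = (3844063, 260952);  3844063² − 217·260952² = 1 ✓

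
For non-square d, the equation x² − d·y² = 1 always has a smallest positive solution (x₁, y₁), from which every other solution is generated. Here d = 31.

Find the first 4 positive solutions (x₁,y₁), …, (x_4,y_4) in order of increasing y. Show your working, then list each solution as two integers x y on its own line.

1520 273
4620799 829920
14047227440 2522956527
42703566796801 7669787012160

√31 = [5; 1,1,3,5,3,1,1,10, …], period ℓ=8 (even) → k=7
step 0: (5, 1)  from 5·(1,0) + (0,1)
…
step 3: (39, 7)  from 3·(11,2) + (6,1)
…
step 5: (657, 118)  from 3·(206,37) + (39,7)
step 6: (863, 155)  from 1·(657,118) + (206,37)
step 7: (1520, 273)  from 1·(863,155) + (657,118)
→ (1520, 273).  Check: 1520²=2310400, 31·273²=2310399, difference 1.
k=2:  x_2 = 1520·1520+31·273·273 = 4620799,  y_2 = 1520·273+273·1520 = 829920
k=3:  x_3 = 1520·4620799+31·273·829920 = 14047227440,  y_3 = 1520·829920+273·4620799 = 2522956527
k=4:  x_4 = 1520·14047227440+31·273·2522956527 = 42703566796801,  y_4 = 1520·2522956527+273·14047227440 = 7669787012160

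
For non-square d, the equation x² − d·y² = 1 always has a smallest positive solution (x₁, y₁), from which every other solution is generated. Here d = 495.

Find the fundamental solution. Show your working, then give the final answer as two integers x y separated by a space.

89 4

√495 = [22; 4,44, …], period ℓ=2 (even) → k=1
k=0  a_k=22  p_k/q_k = 22/1
k=1  a_k=4  p_k/q_k = 89/4
→ (89, 4).  Check: 89²=7921, 495·4²=7920, difference 1.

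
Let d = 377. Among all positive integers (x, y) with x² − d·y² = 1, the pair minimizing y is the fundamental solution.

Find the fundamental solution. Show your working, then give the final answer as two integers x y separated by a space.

√377 = [19; 2,2,2,38, …], period ℓ=4 (even) → k=3
i=0: a=19 ⇒ p=19, q=1
i=1: a=2 ⇒ p=39, q=2
i=2: a=2 ⇒ p=97, q=5
i=3: a=2 ⇒ p=233, q=12
(x₁, y₁) = (233, 12);  233² − 377·12² = 1 ✓

233 12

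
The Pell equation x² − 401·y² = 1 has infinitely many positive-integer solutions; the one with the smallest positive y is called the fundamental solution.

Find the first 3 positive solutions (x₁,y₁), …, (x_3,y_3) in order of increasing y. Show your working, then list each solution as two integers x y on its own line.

801 40
1283201 64080
2055687201 102656120

√401 = [20; 40, …], period ℓ=1 (odd) → k=1
step 0: (20, 1)  from 20·(1,0) + (0,1)
step 1: (801, 40)  from 40·(20,1) + (1,0)
fundamental: x₁=801, y₁=40  (since 641601 − 401·1600 = 1)
(801+40√401)^2 = 1283201 + 64080√401
(801+40√401)^3 = 2055687201 + 102656120√401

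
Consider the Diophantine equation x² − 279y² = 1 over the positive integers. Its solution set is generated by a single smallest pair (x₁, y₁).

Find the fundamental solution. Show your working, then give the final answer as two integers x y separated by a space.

1520 91

√279 → a₀=16, period (1,2,2,1,2,2,1,32); ℓ=8 even so k=7
step 0: (16, 1)  from 16·(1,0) + (0,1)
…
step 2: (50, 3)  from 2·(17,1) + (16,1)
…
step 6: (1069, 64)  from 2·(451,27) + (167,10)
step 7: (1520, 91)  from 1·(1069,64) + (451,27)
(x₁, y₁) = (1520, 91);  1520² − 279·91² = 1 ✓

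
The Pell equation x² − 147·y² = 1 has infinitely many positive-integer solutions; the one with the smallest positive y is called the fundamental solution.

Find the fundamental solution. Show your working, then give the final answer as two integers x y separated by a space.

97 8

[12; 8,24] for √147; ℓ=2 ⇒ convergent index 1
step 0: (12, 1)  from 12·(1,0) + (0,1)
step 1: (97, 8)  from 8·(12,1) + (1,0)
(x₁, y₁) = (97, 8);  97² − 147·8² = 1 ✓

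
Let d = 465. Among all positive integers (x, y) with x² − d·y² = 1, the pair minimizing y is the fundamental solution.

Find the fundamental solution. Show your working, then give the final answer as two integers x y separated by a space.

√465 → a₀=21, period (1,1,3,2,2,2,3,1,1,42); ℓ=10 even so k=9
k=0  a_k=21  p_k/q_k = 21/1
k=1  a_k=1  p_k/q_k = 22/1
…
k=3  a_k=3  p_k/q_k = 151/7
…
k=5  a_k=2  p_k/q_k = 841/39
k=6  a_k=2  p_k/q_k = 2027/94
k=7  a_k=3  p_k/q_k = 6922/321
k=8  a_k=1  p_k/q_k = 8949/415
k=9  a_k=1  p_k/q_k = 15871/736
fundamental: x₁=15871, y₁=736  (since 251888641 − 465·541696 = 1)

15871 736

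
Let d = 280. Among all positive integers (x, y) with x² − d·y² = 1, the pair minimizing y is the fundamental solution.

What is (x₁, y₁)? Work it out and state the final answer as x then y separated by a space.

d=280: √d = [16; 1,2,1,2,1,32] (ℓ=6, even), read p_5/q_5
step 0: (16, 1)  from 16·(1,0) + (0,1)
…
step 2: (50, 3)  from 2·(17,1) + (16,1)
step 3: (67, 4)  from 1·(50,3) + (17,1)
step 4: (184, 11)  from 2·(67,4) + (50,3)
step 5: (251, 15)  from 1·(184,11) + (67,4)
→ (251, 15).  Check: 251²=63001, 280·15²=63000, difference 1.

251 15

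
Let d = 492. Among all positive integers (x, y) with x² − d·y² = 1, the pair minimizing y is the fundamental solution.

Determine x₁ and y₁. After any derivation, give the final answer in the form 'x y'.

[22; 5,1,1,10,1,1,5,44] for √492; ℓ=8 ⇒ convergent index 7
k=0  a_k=22  p_k/q_k = 22/1
…
k=2  a_k=1  p_k/q_k = 133/6
k=3  a_k=1  p_k/q_k = 244/11
k=4  a_k=10  p_k/q_k = 2573/116
k=5  a_k=1  p_k/q_k = 2817/127
k=6  a_k=1  p_k/q_k = 5390/243
k=7  a_k=5  p_k/q_k = 29767/1342
fundamental: x₁=29767, y₁=1342  (since 886074289 − 492·1800964 = 1)

29767 1342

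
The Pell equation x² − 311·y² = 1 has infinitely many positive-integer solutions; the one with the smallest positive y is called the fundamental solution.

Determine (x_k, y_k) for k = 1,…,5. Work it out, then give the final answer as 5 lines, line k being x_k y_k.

16883880 957397
570130807708799 32329152120720
19252040283316857636360 1091683049815963029803
650098275797375082487964044801 36863691222253451430108430560
21952362553539551163393489436611779400 1244804277907160115380508441163715797

d=311: √d = [17; 1,1,1,2,1,…,1,1,34] (ℓ=16, even), read p_15/q_15
i=0: a=17 ⇒ p=17, q=1
…
i=6: a=6 ⇒ p=1305, q=74
i=7: a=3 ⇒ p=4109, q=233
…
i=12: a=2 ⇒ p=4565134, q=258865
…
i=14: a=1 ⇒ p=10724507, q=608131
i=15: a=1 ⇒ p=16883880, q=957397
(x₁, y₁) = (16883880, 957397);  16883880² − 311·957397² = 1 ✓
(16883880+957397√311)^2 = 570130807708799 + 32329152120720√311
(16883880+957397√311)^3 = 19252040283316857636360 + 1091683049815963029803√311
(16883880+957397√311)^4 = 650098275797375082487964044801 + 36863691222253451430108430560√311
(16883880+957397√311)^5 = 21952362553539551163393489436611779400 + 1244804277907160115380508441163715797√311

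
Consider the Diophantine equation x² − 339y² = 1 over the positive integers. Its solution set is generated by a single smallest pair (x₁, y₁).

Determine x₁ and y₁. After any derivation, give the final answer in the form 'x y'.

97970 5321

d=339: √d = [18; 2,2,2,1,17,1,2,2,2,36] (ℓ=10, even), read p_9/q_9
step 0: (18, 1)  from 18·(1,0) + (0,1)
step 1: (37, 2)  from 2·(18,1) + (1,0)
…
step 3: (221, 12)  from 2·(92,5) + (37,2)
step 4: (313, 17)  from 1·(221,12) + (92,5)
…
step 8: (40359, 2192)  from 2·(17252,937) + (5855,318)
step 9: (97970, 5321)  from 2·(40359,2192) + (17252,937)
→ (97970, 5321).  Check: 97970²=9598120900, 339·5321²=9598120899, difference 1.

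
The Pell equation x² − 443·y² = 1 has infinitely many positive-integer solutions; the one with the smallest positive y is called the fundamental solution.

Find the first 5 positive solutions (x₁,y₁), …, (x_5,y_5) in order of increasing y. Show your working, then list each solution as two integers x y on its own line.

d=443: √d = [21; 21,42] (ℓ=2, even), read p_1/q_1
k=0  a_k=21  p_k/q_k = 21/1
k=1  a_k=21  p_k/q_k = 442/21
(x₁, y₁) = (442, 21);  442² − 443·21² = 1 ✓
(x_2, y_2) = (442·442 + 443·21·21, 442·21 + 21·442) = (390727, 18564)
(x_3, y_3) = (442·390727 + 443·21·18564, 442·18564 + 21·390727) = (345402226, 16410555)
(x_4, y_4) = (442·345402226 + 443·21·16410555, 442·16410555 + 21·345402226) = (305335177057, 14506912056)
(x_5, y_5) = (442·305335177057 + 443·21·14506912056, 442·14506912056 + 21·305335177057) = (269915951116162, 12824093846949)

442 21
390727 18564
345402226 16410555
305335177057 14506912056
269915951116162 12824093846949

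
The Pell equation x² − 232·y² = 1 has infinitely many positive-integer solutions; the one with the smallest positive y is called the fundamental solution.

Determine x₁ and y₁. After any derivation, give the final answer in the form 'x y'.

19603 1287

√232 = [15; 4,3,7,3,4,30, …], period ℓ=6 (even) → k=5
step 0: (15, 1)  from 15·(1,0) + (0,1)
…
step 2: (198, 13)  from 3·(61,4) + (15,1)
…
step 4: (4539, 298)  from 3·(1447,95) + (198,13)
step 5: (19603, 1287)  from 4·(4539,298) + (1447,95)
→ (19603, 1287).  Check: 19603²=384277609, 232·1287²=384277608, difference 1.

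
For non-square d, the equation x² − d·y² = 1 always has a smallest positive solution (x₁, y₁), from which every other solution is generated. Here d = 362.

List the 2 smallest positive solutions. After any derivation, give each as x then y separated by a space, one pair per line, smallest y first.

[19; 38] for √362; ℓ=1 ⇒ convergent index 1
i=0: a=19 ⇒ p=19, q=1
i=1: a=38 ⇒ p=723, q=38
(x₁, y₁) = (723, 38);  723² − 362·38² = 1 ✓
n=2: (723,38)∘(723,38) = (723·723+362·38·38, 723·38+38·723) = (1045457,54948)

723 38
1045457 54948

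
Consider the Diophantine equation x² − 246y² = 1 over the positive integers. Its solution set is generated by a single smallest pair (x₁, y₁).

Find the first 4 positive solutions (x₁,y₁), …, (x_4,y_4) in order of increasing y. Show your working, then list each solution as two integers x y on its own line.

[15; 1,2,5,1,14,1,5,2,1,30] for √246; ℓ=10 ⇒ convergent index 9
step 0: (15, 1)  from 15·(1,0) + (0,1)
step 1: (16, 1)  from 1·(15,1) + (1,0)
…
step 5: (4423, 282)  from 14·(298,19) + (251,16)
step 6: (4721, 301)  from 1·(4423,282) + (298,19)
…
step 8: (60777, 3875)  from 2·(28028,1787) + (4721,301)
step 9: (88805, 5662)  from 1·(60777,3875) + (28028,1787)
(x₁, y₁) = (88805, 5662);  88805² − 246·5662² = 1 ✓
(88805+5662√246)^2 = 15772656049 + 1005627820√246
(88805+5662√246)^3 = 2801381440774085 + 178609557104538√246
(88805+5662√246)^4 = 497553357680112580801 + 31722843436331366360√246

88805 5662
15772656049 1005627820
2801381440774085 178609557104538
497553357680112580801 31722843436331366360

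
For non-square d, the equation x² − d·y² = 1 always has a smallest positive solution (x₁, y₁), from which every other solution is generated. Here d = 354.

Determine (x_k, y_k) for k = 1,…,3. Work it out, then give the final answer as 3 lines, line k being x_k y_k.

d=354: √d = [18; 1,4,2,2,18,2,2,4,1,36] (ℓ=10, even), read p_9/q_9
k=0  a_k=18  p_k/q_k = 18/1
…
k=7  a_k=2  p_k/q_k = 47771/2539
k=8  a_k=4  p_k/q_k = 210294/11177
k=9  a_k=1  p_k/q_k = 258065/13716
→ (258065, 13716).  Check: 258065²=66597544225, 354·13716²=66597544224, difference 1.
(258065+13716√354)^2 = 133195088449 + 7079239080√354
(258065+13716√354)^3 = 68745981000924305 + 3653807666346684√354

258065 13716
133195088449 7079239080
68745981000924305 3653807666346684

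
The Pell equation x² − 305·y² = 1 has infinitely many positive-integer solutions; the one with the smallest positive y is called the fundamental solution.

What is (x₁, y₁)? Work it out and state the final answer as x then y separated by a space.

√305 = [17; 2,6,2,34, …], period ℓ=4 (even) → k=3
step 0: (17, 1)  from 17·(1,0) + (0,1)
…
step 2: (227, 13)  from 6·(35,2) + (17,1)
step 3: (489, 28)  from 2·(227,13) + (35,2)
→ (489, 28).  Check: 489²=239121, 305·28²=239120, difference 1.

489 28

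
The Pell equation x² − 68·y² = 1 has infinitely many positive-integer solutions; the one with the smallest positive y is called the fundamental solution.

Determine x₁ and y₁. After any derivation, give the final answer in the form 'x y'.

d=68: √d = [8; 4,16] (ℓ=2, even), read p_1/q_1
a_0=8:  p_0=8·1+0=8,  q_0=8·0+1=1
a_1=4:  p_1=4·8+1=33,  q_1=4·1+0=4
fundamental: x₁=33, y₁=4  (since 1089 − 68·16 = 1)

33 4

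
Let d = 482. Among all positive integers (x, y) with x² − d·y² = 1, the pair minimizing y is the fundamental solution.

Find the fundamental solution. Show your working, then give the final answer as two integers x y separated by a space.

483 22

[21; 1,20,1,42] for √482; ℓ=4 ⇒ convergent index 3
a_0=21:  p_0=21·1+0=21,  q_0=21·0+1=1
…
a_2=20:  p_2=20·22+21=461,  q_2=20·1+1=21
a_3=1:  p_3=1·461+22=483,  q_3=1·21+1=22
(x₁, y₁) = (483, 22);  483² − 482·22² = 1 ✓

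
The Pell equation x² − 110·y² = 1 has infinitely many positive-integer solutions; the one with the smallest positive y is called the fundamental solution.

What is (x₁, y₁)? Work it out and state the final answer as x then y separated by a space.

21 2

[10; 2,20] for √110; ℓ=2 ⇒ convergent index 1
k=0  a_k=10  p_k/q_k = 10/1
k=1  a_k=2  p_k/q_k = 21/2
→ (21, 2).  Check: 21²=441, 110·2²=440, difference 1.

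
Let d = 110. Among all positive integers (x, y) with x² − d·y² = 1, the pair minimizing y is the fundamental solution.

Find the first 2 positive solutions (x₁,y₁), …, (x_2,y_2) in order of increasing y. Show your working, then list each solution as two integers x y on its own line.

[10; 2,20] for √110; ℓ=2 ⇒ convergent index 1
k=0  a_k=10  p_k/q_k = 10/1
k=1  a_k=2  p_k/q_k = 21/2
(x₁, y₁) = (21, 2);  21² − 110·2² = 1 ✓
(x_2, y_2) = (21·21 + 110·2·2, 21·2 + 2·21) = (881, 84)

21 2
881 84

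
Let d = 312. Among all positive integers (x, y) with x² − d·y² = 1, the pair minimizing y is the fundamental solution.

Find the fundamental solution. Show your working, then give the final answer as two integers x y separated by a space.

53 3

d=312: √d = [17; 1,1,1,34] (ℓ=4, even), read p_3/q_3
i=0: a=17 ⇒ p=17, q=1
…
i=2: a=1 ⇒ p=35, q=2
i=3: a=1 ⇒ p=53, q=3
→ (53, 3).  Check: 53²=2809, 312·3²=2808, difference 1.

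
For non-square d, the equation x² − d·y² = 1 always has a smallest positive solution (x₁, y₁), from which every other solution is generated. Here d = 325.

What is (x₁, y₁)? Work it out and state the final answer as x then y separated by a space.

√325 = [18; 36, …], period ℓ=1 (odd) → k=1
a_0=18:  p_0=18·1+0=18,  q_0=18·0+1=1
a_1=36:  p_1=36·18+1=649,  q_1=36·1+0=36
(x₁, y₁) = (649, 36);  649² − 325·36² = 1 ✓

649 36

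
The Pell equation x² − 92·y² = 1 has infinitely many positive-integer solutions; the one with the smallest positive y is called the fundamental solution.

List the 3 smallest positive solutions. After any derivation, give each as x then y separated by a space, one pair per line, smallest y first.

√92 → a₀=9, period (1,1,2,4,2,1,1,18); ℓ=8 even so k=7
step 0: (9, 1)  from 9·(1,0) + (0,1)
…
step 2: (19, 2)  from 1·(10,1) + (9,1)
step 3: (48, 5)  from 2·(19,2) + (10,1)
…
step 5: (470, 49)  from 2·(211,22) + (48,5)
step 6: (681, 71)  from 1·(470,49) + (211,22)
step 7: (1151, 120)  from 1·(681,71) + (470,49)
fundamental: x₁=1151, y₁=120  (since 1324801 − 92·14400 = 1)
n=2: (1151,120)∘(1151,120) = (1151·1151+92·120·120, 1151·120+120·1151) = (2649601,276240)
n=3: (2649601,276240)∘(1151,120) = (1151·2649601+92·120·276240, 1151·276240+120·2649601) = (6099380351,635904360)

1151 120
2649601 276240
6099380351 635904360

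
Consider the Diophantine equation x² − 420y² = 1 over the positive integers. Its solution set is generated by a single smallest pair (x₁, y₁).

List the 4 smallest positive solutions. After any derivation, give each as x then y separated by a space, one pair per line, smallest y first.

41 2
3361 164
275561 13446
22592641 1102408

√420 → a₀=20, period (2,40); ℓ=2 even so k=1
i=0: a=20 ⇒ p=20, q=1
i=1: a=2 ⇒ p=41, q=2
fundamental: x₁=41, y₁=2  (since 1681 − 420·4 = 1)
k=2:  x_2 = 41·41+420·2·2 = 3361,  y_2 = 41·2+2·41 = 164
k=3:  x_3 = 41·3361+420·2·164 = 275561,  y_3 = 41·164+2·3361 = 13446
k=4:  x_4 = 41·275561+420·2·13446 = 22592641,  y_4 = 41·13446+2·275561 = 1102408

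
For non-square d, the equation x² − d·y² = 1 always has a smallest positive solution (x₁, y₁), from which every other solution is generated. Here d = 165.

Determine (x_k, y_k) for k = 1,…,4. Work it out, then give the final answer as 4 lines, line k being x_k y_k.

d=165: √d = [12; 1,5,2,5,1,24] (ℓ=6, even), read p_5/q_5
a_0=12:  p_0=12·1+0=12,  q_0=12·0+1=1
a_1=1:  p_1=1·12+1=13,  q_1=1·1+0=1
a_2=5:  p_2=5·13+12=77,  q_2=5·1+1=6
…
a_4=5:  p_4=5·167+77=912,  q_4=5·13+6=71
a_5=1:  p_5=1·912+167=1079,  q_5=1·71+13=84
→ (1079, 84).  Check: 1079²=1164241, 165·84²=1164240, difference 1.
n=2: (1079,84)∘(1079,84) = (1079·1079+165·84·84, 1079·84+84·1079) = (2328481,181272)
n=3: (2328481,181272)∘(1079,84) = (1079·2328481+165·84·181272, 1079·181272+84·2328481) = (5024860919,391184892)
n=4: (5024860919,391184892)∘(1079,84) = (1079·5024860919+165·84·391184892, 1079·391184892+84·5024860919) = (10843647534721,844176815664)

1079 84
2328481 181272
5024860919 391184892
10843647534721 844176815664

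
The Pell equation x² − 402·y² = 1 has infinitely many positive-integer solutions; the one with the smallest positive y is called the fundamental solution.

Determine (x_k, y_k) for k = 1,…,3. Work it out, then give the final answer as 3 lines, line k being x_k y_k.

401 20
321601 16040
257923601 12864060

√402 → a₀=20, period (20,40); ℓ=2 even so k=1
step 0: (20, 1)  from 20·(1,0) + (0,1)
step 1: (401, 20)  from 20·(20,1) + (1,0)
→ (401, 20).  Check: 401²=160801, 402·20²=160800, difference 1.
n=2: (401,20)∘(401,20) = (401·401+402·20·20, 401·20+20·401) = (321601,16040)
n=3: (321601,16040)∘(401,20) = (401·321601+402·20·16040, 401·16040+20·321601) = (257923601,12864060)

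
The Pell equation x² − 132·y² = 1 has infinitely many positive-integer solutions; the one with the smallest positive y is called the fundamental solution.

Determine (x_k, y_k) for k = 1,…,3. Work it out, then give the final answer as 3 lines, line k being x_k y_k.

√132 → a₀=11, period (2,22); ℓ=2 even so k=1
i=0: a=11 ⇒ p=11, q=1
i=1: a=2 ⇒ p=23, q=2
→ (23, 2).  Check: 23²=529, 132·2²=528, difference 1.
n=2: (23,2)∘(23,2) = (23·23+132·2·2, 23·2+2·23) = (1057,92)
n=3: (1057,92)∘(23,2) = (23·1057+132·2·92, 23·92+2·1057) = (48599,4230)

23 2
1057 92
48599 4230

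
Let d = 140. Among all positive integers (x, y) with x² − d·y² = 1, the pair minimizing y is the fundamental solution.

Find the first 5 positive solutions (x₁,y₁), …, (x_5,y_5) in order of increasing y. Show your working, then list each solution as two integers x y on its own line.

[11; 1,4,1,22] for √140; ℓ=4 ⇒ convergent index 3
k=0  a_k=11  p_k/q_k = 11/1
k=1  a_k=1  p_k/q_k = 12/1
k=2  a_k=4  p_k/q_k = 59/5
k=3  a_k=1  p_k/q_k = 71/6
(x₁, y₁) = (71, 6);  71² − 140·6² = 1 ✓
k=2:  x_2 = 71·71+140·6·6 = 10081,  y_2 = 71·6+6·71 = 852
k=3:  x_3 = 71·10081+140·6·852 = 1431431,  y_3 = 71·852+6·10081 = 120978
k=4:  x_4 = 71·1431431+140·6·120978 = 203253121,  y_4 = 71·120978+6·1431431 = 17178024
k=5:  x_5 = 71·203253121+140·6·17178024 = 28860511751,  y_5 = 71·17178024+6·203253121 = 2439158430

71 6
10081 852
1431431 120978
203253121 17178024
28860511751 2439158430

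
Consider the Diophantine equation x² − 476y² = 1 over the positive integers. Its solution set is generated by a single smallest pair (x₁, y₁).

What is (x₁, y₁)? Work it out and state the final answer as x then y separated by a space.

28799 1320

d=476: √d = [21; 1,4,2,10,2,4,1,42] (ℓ=8, even), read p_7/q_7
a_0=21:  p_0=21·1+0=21,  q_0=21·0+1=1
a_1=1:  p_1=1·21+1=22,  q_1=1·1+0=1
…
a_3=2:  p_3=2·109+22=240,  q_3=2·5+1=11
a_4=10:  p_4=10·240+109=2509,  q_4=10·11+5=115
…
a_6=4:  p_6=4·5258+2509=23541,  q_6=4·241+115=1079
a_7=1:  p_7=1·23541+5258=28799,  q_7=1·1079+241=1320
fundamental: x₁=28799, y₁=1320  (since 829382401 − 476·1742400 = 1)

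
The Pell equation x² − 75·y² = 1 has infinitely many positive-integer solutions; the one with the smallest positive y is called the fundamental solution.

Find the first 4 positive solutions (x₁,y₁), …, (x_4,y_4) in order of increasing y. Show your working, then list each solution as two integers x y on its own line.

26 3
1351 156
70226 8109
3650401 421512

√75 → a₀=8, period (1,1,1,16); ℓ=4 even so k=3
a_0=8:  p_0=8·1+0=8,  q_0=8·0+1=1
a_1=1:  p_1=1·8+1=9,  q_1=1·1+0=1
a_2=1:  p_2=1·9+8=17,  q_2=1·1+1=2
a_3=1:  p_3=1·17+9=26,  q_3=1·2+1=3
(x₁, y₁) = (26, 3);  26² − 75·3² = 1 ✓
n=2: (26,3)∘(26,3) = (26·26+75·3·3, 26·3+3·26) = (1351,156)
n=3: (1351,156)∘(26,3) = (26·1351+75·3·156, 26·156+3·1351) = (70226,8109)
n=4: (70226,8109)∘(26,3) = (26·70226+75·3·8109, 26·8109+3·70226) = (3650401,421512)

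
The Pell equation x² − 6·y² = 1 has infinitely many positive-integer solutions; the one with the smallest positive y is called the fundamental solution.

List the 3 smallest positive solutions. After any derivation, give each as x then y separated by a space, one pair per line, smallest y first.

[2; 2,4] for √6; ℓ=2 ⇒ convergent index 1
i=0: a=2 ⇒ p=2, q=1
i=1: a=2 ⇒ p=5, q=2
fundamental: x₁=5, y₁=2  (since 25 − 6·4 = 1)
(5+2√6)^2 = 49 + 20√6
(5+2√6)^3 = 485 + 198√6

5 2
49 20
485 198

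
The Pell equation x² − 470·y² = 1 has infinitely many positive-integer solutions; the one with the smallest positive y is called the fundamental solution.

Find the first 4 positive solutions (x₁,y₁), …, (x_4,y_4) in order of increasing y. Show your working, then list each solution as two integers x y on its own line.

√470 → a₀=21, period (1,2,8,2,1,42); ℓ=6 even so k=5
i=0: a=21 ⇒ p=21, q=1
i=1: a=1 ⇒ p=22, q=1
i=2: a=2 ⇒ p=65, q=3
i=3: a=8 ⇒ p=542, q=25
i=4: a=2 ⇒ p=1149, q=53
i=5: a=1 ⇒ p=1691, q=78
(x₁, y₁) = (1691, 78);  1691² − 470·78² = 1 ✓
k=2:  x_2 = 1691·1691+470·78·78 = 5718961,  y_2 = 1691·78+78·1691 = 263796
k=3:  x_3 = 1691·5718961+470·78·263796 = 19341524411,  y_3 = 1691·263796+78·5718961 = 892157994
k=4:  x_4 = 1691·19341524411+470·78·892157994 = 65413029839041,  y_4 = 1691·892157994+78·19341524411 = 3017278071912

1691 78
5718961 263796
19341524411 892157994
65413029839041 3017278071912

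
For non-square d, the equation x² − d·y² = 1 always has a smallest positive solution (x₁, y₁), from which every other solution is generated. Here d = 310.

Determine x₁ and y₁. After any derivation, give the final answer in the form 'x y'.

d=310: √d = [17; 1,1,1,1,5,…,1,1,34] (ℓ=16, even), read p_15/q_15
k=0  a_k=17  p_k/q_k = 17/1
…
k=2  a_k=1  p_k/q_k = 35/2
…
k=13  a_k=1  p_k/q_k = 333702/18953
k=14  a_k=1  p_k/q_k = 515017/29251
k=15  a_k=1  p_k/q_k = 848719/48204
(x₁, y₁) = (848719, 48204);  848719² − 310·48204² = 1 ✓

848719 48204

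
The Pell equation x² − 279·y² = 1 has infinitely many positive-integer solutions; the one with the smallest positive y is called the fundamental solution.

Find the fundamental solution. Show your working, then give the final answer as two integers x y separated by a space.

[16; 1,2,2,1,2,2,1,32] for √279; ℓ=8 ⇒ convergent index 7
i=0: a=16 ⇒ p=16, q=1
…
i=6: a=2 ⇒ p=1069, q=64
i=7: a=1 ⇒ p=1520, q=91
→ (1520, 91).  Check: 1520²=2310400, 279·91²=2310399, difference 1.

1520 91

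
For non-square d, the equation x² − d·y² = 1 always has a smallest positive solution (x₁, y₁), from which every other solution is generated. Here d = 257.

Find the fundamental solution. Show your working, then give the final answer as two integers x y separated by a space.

513 32

√257 → a₀=16, period (32); ℓ=1 odd so k=1
k=0  a_k=16  p_k/q_k = 16/1
k=1  a_k=32  p_k/q_k = 513/32
(x₁, y₁) = (513, 32);  513² − 257·32² = 1 ✓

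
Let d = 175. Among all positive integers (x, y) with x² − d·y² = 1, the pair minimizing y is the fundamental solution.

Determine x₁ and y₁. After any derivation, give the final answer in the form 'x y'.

√175 → a₀=13, period (4,2,1,2,4,26); ℓ=6 even so k=5
i=0: a=13 ⇒ p=13, q=1
…
i=4: a=2 ⇒ p=463, q=35
i=5: a=4 ⇒ p=2024, q=153
fundamental: x₁=2024, y₁=153  (since 4096576 − 175·23409 = 1)

2024 153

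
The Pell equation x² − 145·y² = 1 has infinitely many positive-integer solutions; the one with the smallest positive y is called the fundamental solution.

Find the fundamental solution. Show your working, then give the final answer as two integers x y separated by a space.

[12; 24] for √145; ℓ=1 ⇒ convergent index 1
a_0=12:  p_0=12·1+0=12,  q_0=12·0+1=1
a_1=24:  p_1=24·12+1=289,  q_1=24·1+0=24
fundamental: x₁=289, y₁=24  (since 83521 − 145·576 = 1)

289 24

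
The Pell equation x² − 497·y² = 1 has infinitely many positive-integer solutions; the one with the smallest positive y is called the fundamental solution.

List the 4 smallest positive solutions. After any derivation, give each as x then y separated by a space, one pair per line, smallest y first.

√497 = [22; 3,2,2,5,6,5,2,2,3,44, …], period ℓ=10 (even) → k=9
i=0: a=22 ⇒ p=22, q=1
…
i=2: a=2 ⇒ p=156, q=7
…
i=8: a=2 ⇒ p=352750, q=15823
i=9: a=3 ⇒ p=1201887, q=53912
→ (1201887, 53912).  Check: 1201887²=1444532360769, 497·53912²=1444532360768, difference 1.
(x_2, y_2) = (1201887·1201887 + 497·53912·53912, 1201887·53912 + 53912·1201887) = (2889064721537, 129592263888)
(x_3, y_3) = (1201887·2889064721537 + 497·53912·129592263888, 1201887·129592263888 + 53912·2889064721537) = (6944658661946678751, 311510514535059400)
(x_4, y_4) = (1201887·6944658661946678751 + 497·53912·311510514535059400, 1201887·311510514535059400 + 53912·6944658661946678751) = (16693389930459326703284737, 748800875565868281911712)

1201887 53912
2889064721537 129592263888
6944658661946678751 311510514535059400
16693389930459326703284737 748800875565868281911712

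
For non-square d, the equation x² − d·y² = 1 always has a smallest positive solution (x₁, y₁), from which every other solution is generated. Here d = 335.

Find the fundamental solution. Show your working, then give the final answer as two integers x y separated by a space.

604 33

√335 = [18; 3,3,3,36, …], period ℓ=4 (even) → k=3
step 0: (18, 1)  from 18·(1,0) + (0,1)
step 1: (55, 3)  from 3·(18,1) + (1,0)
step 2: (183, 10)  from 3·(55,3) + (18,1)
step 3: (604, 33)  from 3·(183,10) + (55,3)
→ (604, 33).  Check: 604²=364816, 335·33²=364815, difference 1.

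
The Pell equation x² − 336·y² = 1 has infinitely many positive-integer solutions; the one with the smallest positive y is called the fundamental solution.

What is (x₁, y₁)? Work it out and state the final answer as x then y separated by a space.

55 3

√336 = [18; 3,36, …], period ℓ=2 (even) → k=1
a_0=18:  p_0=18·1+0=18,  q_0=18·0+1=1
a_1=3:  p_1=3·18+1=55,  q_1=3·1+0=3
(x₁, y₁) = (55, 3);  55² − 336·3² = 1 ✓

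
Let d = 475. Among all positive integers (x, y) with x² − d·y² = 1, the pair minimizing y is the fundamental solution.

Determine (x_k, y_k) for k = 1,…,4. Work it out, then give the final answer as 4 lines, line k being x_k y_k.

57799 2652
6681448801 306565896
772362118440199 35438404443156
89283516160768675201 4096608676513381392

√475 → a₀=21, period (1,3,1,6,2,6,1,3,1,42); ℓ=10 even so k=9
step 0: (21, 1)  from 21·(1,0) + (0,1)
…
step 2: (87, 4)  from 3·(22,1) + (21,1)
step 3: (109, 5)  from 1·(87,4) + (22,1)
step 4: (741, 34)  from 6·(109,5) + (87,4)
…
step 6: (10287, 472)  from 6·(1591,73) + (741,34)
step 7: (11878, 545)  from 1·(10287,472) + (1591,73)
step 8: (45921, 2107)  from 3·(11878,545) + (10287,472)
step 9: (57799, 2652)  from 1·(45921,2107) + (11878,545)
(x₁, y₁) = (57799, 2652);  57799² − 475·2652² = 1 ✓
(x_2, y_2) = (57799·57799 + 475·2652·2652, 57799·2652 + 2652·57799) = (6681448801, 306565896)
(x_3, y_3) = (57799·6681448801 + 475·2652·306565896, 57799·306565896 + 2652·6681448801) = (772362118440199, 35438404443156)
(x_4, y_4) = (57799·772362118440199 + 475·2652·35438404443156, 57799·35438404443156 + 2652·772362118440199) = (89283516160768675201, 4096608676513381392)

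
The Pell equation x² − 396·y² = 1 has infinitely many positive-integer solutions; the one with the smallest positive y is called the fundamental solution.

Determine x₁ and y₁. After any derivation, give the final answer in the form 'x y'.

√396 → a₀=19, period (1,8,1,38); ℓ=4 even so k=3
a_0=19:  p_0=19·1+0=19,  q_0=19·0+1=1
…
a_2=8:  p_2=8·20+19=179,  q_2=8·1+1=9
a_3=1:  p_3=1·179+20=199,  q_3=1·9+1=10
fundamental: x₁=199, y₁=10  (since 39601 − 396·100 = 1)

199 10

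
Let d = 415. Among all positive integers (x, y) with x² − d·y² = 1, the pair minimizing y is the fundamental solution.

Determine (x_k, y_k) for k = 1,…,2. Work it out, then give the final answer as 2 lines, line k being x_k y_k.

√415 → a₀=20, period (2,1,2,4,6,…,1,2,40); ℓ=16 even so k=15
i=0: a=20 ⇒ p=20, q=1
i=1: a=2 ⇒ p=41, q=2
…
i=4: a=4 ⇒ p=713, q=35
…
i=6: a=1 ⇒ p=5154, q=253
…
i=8: a=3 ⇒ p=33939, q=1666
i=9: a=1 ⇒ p=43534, q=2137
…
i=11: a=6 ⇒ p=508372, q=24955
i=12: a=4 ⇒ p=2110961, q=103623
i=13: a=2 ⇒ p=4730294, q=232201
i=14: a=1 ⇒ p=6841255, q=335824
i=15: a=2 ⇒ p=18412804, q=903849
(x₁, y₁) = (18412804, 903849);  18412804² − 415·903849² = 1 ✓
n=2: (18412804,903849)∘(18412804,903849) = (18412804·18412804+415·903849·903849, 18412804·903849+903849·18412804) = (678062702284831,33284788965192)

18412804 903849
678062702284831 33284788965192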